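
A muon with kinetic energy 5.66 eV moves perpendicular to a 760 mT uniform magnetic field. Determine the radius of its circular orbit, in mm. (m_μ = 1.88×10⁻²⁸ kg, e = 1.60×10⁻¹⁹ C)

r ≈ 0.152 mm

Convert the energy: K = 5.66 eV = 9.06×10^-19 J.
v = √(2K/m) = √(2·9.06×10^-19/1.88×10^-28) = 9.82×10^4 m/s.
r = mv/(qB) = (1.88×10^-28)(9.82×10^4) / [(1×1.60×10^-19)(0.760)] = 1.52×10^-4 m.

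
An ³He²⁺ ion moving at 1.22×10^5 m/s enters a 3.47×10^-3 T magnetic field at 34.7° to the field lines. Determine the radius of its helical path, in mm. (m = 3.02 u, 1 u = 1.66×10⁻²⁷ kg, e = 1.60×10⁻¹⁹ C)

r ≈ 314 mm

Only the perpendicular component v⊥ = v sin34.7° = 6.95×10^4 m/s is bent by the field.
r = m v⊥ /(qB) = (5.01×10^-27)(6.95×10^4) / [(2×1.60×10^-19)(3.47×10^-3)] = 0.314 m.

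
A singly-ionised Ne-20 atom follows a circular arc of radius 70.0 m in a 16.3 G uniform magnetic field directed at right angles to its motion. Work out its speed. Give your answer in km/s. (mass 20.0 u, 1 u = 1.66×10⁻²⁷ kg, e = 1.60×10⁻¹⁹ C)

v ≈ 550 km/s

From qvB = mv²/r, v = qBr/m.
v = (1×1.60×10^-19)(1.63×10^-3)(70.0) / (3.32×10^-26) = 5.50×10^5 m/s.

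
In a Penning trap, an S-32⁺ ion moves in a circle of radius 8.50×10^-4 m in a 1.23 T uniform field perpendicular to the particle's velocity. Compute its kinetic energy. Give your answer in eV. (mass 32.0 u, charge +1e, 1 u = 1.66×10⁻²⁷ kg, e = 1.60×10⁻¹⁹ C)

K ≈ 1.65 eV

v = qBr/m = (1×1.60×10^-19)(1.23)(8.50×10^-4) / (5.31×10^-26) = 3150 m/s.
K = ½mv² = 0.5·(5.31×10^-26)·(3150)² = 2.63×10^-19 J = 1.65 eV.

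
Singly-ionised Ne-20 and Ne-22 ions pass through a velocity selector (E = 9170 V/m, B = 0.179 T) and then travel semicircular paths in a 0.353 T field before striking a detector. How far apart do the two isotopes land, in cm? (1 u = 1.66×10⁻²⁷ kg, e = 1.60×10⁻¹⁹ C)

Both emerge at v = E/B₁ = 5.12×10^4 m/s.
r = mv/(qB₂), so r₁ = 0.03011 m and r₂ = 0.03312 m, giving Δr = 3.01×10^-3 m.
After a semicircle each ion lands a diameter 2r from the entry slit, so the separation is 2Δr = 6.02×10^-3 m.

Δd ≈ 0.602 cm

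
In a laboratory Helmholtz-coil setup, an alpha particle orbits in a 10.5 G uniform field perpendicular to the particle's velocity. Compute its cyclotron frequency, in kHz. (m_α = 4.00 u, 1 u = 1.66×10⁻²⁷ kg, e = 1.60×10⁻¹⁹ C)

f ≈ 8.05 kHz

f = qB/(2πm) = (2×1.60×10^-19)(1.05×10^-3) / [2π(6.64×10^-27)] = 8050 Hz.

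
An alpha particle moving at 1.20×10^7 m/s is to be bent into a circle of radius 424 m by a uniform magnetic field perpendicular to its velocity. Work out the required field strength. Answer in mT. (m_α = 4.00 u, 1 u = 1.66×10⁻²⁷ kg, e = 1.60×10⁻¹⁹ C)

qvB = mv²/r gives B = mv/(qr).
B = (6.64×10^-27)(1.20×10^7) / [(2×1.60×10^-19)(424)] = 5.87×10^-4 T.

B ≈ 0.587 mT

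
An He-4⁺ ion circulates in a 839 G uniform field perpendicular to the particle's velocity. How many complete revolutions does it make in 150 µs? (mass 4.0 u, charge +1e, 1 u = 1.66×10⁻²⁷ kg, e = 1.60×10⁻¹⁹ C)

N = 48

T = 2πm/(qB) = 2π(6.64×10^-27) / [(1×1.60×10^-19)(0.0839)] = 3.1079×10^-6 s.
N = t/T = 1.50×10^-4 / 3.1079×10^-6 ≈ 48.26, so 48 complete revolutions.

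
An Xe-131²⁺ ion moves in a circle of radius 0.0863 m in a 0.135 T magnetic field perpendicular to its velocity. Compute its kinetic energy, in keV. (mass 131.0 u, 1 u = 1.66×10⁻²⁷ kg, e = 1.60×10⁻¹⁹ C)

K ≈ 0.200 keV

v = qBr/m = (2×1.60×10^-19)(0.135)(0.0863) / (2.17×10^-25) = 1.71×10^4 m/s.
K = ½mv² = 0.5·(2.17×10^-25)·(1.71×10^4)² = 3.20×10^-17 J = 0.200 keV.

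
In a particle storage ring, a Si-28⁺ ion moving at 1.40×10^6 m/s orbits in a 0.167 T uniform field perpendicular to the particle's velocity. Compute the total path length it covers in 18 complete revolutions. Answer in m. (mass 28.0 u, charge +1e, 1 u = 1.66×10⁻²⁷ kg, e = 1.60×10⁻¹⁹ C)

L ≈ 275 m

r = mv/(qB) = 2.44 m, so one revolution covers 2πr = 15.3 m.
In 18 revolutions: L = 18·2πr = 275 m.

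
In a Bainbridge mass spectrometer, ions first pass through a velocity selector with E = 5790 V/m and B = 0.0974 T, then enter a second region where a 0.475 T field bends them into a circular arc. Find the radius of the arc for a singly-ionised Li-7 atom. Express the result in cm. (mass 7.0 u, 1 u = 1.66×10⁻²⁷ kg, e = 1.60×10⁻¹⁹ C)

The selector passes v = E/B = 5790/0.0974 = 5.94×10^4 m/s.
In the deflection region, r = mv/(qB₂) = (1.16×10^-26)(5.94×10^4) / [(1×1.60×10^-19)(0.475)] = 9.09×10^-3 m.

r ≈ 0.909 cm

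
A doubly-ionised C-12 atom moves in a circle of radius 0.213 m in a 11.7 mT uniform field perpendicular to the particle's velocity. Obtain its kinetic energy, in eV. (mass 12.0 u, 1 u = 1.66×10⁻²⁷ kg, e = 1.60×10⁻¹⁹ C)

K ≈ 99.8 eV

v = qBr/m = (2×1.60×10^-19)(0.0117)(0.213) / (1.99×10^-26) = 4.00×10^4 m/s.
K = ½mv² = 0.5·(1.99×10^-26)·(4.00×10^4)² = 1.60×10^-17 J = 99.8 eV.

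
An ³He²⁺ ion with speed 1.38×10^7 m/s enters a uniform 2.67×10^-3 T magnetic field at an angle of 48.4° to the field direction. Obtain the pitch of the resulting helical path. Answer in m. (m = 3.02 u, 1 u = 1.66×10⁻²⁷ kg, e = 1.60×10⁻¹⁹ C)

The velocity component along B is v∥ = v cos48.4° = 9.16×10^6 m/s.
The cyclotron period T = 2πm/(qB) = 3.69×10^-5 s is set by m, q, B alone.
Pitch = v∥·T = (9.16×10^6)(3.69×10^-5) = 338 m.

pitch ≈ 338 m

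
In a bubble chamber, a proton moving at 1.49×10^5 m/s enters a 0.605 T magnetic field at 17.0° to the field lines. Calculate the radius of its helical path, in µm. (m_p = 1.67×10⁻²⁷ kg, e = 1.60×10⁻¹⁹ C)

r ≈ 752 µm

Only the perpendicular component v⊥ = v sin17.0° = 4.36×10^4 m/s is bent by the field.
r = m v⊥ /(qB) = (1.67×10^-27)(4.36×10^4) / [(1×1.60×10^-19)(0.605)] = 7.52×10^-4 m.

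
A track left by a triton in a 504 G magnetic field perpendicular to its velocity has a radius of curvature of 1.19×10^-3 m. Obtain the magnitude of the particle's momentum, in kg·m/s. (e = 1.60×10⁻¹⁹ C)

Since qvB = mv²/r, the momentum p = mv = qBr.
p = (1×1.60×10^-19)(0.0504)(1.19×10^-3) = 9.60×10^-24 kg·m/s.

p ≈ 9.60×10^-24 kg·m/s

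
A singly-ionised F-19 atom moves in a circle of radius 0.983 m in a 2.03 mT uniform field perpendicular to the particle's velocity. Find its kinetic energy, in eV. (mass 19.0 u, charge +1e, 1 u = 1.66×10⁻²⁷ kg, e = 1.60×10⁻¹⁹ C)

K ≈ 10.1 eV

v = qBr/m = (1×1.60×10^-19)(2.03×10^-3)(0.983) / (3.15×10^-26) = 1.01×10^4 m/s.
K = ½mv² = 0.5·(3.15×10^-26)·(1.01×10^4)² = 1.62×10^-18 J = 10.1 eV.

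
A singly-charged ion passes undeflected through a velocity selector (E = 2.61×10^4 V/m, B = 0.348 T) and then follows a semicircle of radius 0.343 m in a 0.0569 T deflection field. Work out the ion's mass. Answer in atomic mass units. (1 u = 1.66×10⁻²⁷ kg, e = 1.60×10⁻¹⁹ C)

v = E/B₁ = 7.50×10^4 m/s.
From r = mv/(qB₂), m = qB₂r/v = (1×1.60×10^-19)(0.0569)(0.343) / (7.50×10^4) = 4.16×10^-26 kg.
In atomic mass units: m = 4.16×10^-26 / 1.66×10^-27 = 25.1 u.

m ≈ 25.1 u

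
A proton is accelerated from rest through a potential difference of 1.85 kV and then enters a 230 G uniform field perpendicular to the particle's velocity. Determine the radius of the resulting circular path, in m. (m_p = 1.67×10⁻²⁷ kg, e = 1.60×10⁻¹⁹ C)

r ≈ 0.270 m

The kinetic energy gained is K = qV = (1×1.60×10^-19)(1850) = 2.96×10^-16 J.
v = √(2K/m) = 5.95×10^5 m/s.
r = mv/(qB) = (1.67×10^-27)(5.95×10^5) / [(1×1.60×10^-19)(0.0230)] = 0.270 m.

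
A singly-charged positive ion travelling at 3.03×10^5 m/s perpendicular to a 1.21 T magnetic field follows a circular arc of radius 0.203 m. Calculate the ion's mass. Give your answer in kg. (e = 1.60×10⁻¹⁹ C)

qvB = mv²/r ⇒ m = qBr/v.
m = (1×1.60×10^-19)(1.21)(0.203) / (3.03×10^5) = 1.30×10^-25 kg.

m ≈ 1.30×10^-25 kg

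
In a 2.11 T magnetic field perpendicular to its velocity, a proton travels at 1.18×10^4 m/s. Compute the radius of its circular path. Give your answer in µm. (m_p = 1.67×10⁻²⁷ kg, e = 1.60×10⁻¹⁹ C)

r ≈ 58.4 µm

The magnetic force provides the centripetal force: qvB = mv²/r, so r = mv/(qB).
r = (1.67×10^-27 kg)(1.18×10^4 m/s) / [(1×1.60×10^-19 C)(2.11 T)] = 5.84×10^-5 m.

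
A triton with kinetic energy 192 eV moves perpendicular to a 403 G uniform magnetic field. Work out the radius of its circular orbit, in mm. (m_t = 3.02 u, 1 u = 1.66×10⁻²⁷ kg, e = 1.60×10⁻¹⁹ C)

r ≈ 86.1 mm

Convert the energy: K = 192 eV = 3.07×10^-17 J.
v = √(2K/m) = √(2·3.07×10^-17/5.01×10^-27) = 1.11×10^5 m/s.
r = mv/(qB) = (5.01×10^-27)(1.11×10^5) / [(1×1.60×10^-19)(0.0403)] = 0.0861 m.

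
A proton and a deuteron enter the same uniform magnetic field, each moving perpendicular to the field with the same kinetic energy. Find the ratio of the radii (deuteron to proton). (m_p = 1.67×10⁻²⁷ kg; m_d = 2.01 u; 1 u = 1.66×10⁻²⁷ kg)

r = √(2mK)/(qB) ⇒ at equal K, r ∝ √m/q.
r_{deuteron}/r_{proton} = 1.41.

ratio ≈ 1.41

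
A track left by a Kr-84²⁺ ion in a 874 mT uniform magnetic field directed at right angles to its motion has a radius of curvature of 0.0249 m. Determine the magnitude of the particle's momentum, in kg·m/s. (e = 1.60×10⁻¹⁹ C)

Since qvB = mv²/r, the momentum p = mv = qBr.
p = (2×1.60×10^-19)(0.874)(0.0249) = 6.96×10^-21 kg·m/s.

p ≈ 6.96×10^-21 kg·m/s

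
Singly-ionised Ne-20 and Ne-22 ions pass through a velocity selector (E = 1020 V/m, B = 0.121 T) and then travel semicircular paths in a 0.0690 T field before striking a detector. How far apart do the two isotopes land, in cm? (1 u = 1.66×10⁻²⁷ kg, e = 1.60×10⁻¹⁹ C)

Δd ≈ 0.507 cm

Both emerge at v = E/B₁ = 8430 m/s.
r = mv/(qB₂), so r₁ = 0.02535 m and r₂ = 0.02789 m, giving Δr = 2.54×10^-3 m.
After a semicircle each ion lands a diameter 2r from the entry slit, so the separation is 2Δr = 5.07×10^-3 m.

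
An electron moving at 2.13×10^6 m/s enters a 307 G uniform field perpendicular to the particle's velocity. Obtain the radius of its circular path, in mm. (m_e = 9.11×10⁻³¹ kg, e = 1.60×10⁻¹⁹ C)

r ≈ 0.395 mm

The magnetic force provides the centripetal force: qvB = mv²/r, so r = mv/(qB).
r = (9.11×10^-31 kg)(2.13×10^6 m/s) / [(1×1.60×10^-19 C)(0.0307 T)] = 3.95×10^-4 m.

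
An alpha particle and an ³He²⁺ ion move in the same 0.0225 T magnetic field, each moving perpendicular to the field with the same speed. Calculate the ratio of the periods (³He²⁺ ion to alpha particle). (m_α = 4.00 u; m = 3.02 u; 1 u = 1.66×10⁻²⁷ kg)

ratio ≈ 0.755

T = 2πm/(qB) is independent of speed, so T₂/T₁ = (m₂/q₂)/(m₁/q₁).
T_{³He²⁺ ion}/T_{alpha particle} = (5.01×10^-27/2e) / (6.64×10^-27/2e) = 0.755.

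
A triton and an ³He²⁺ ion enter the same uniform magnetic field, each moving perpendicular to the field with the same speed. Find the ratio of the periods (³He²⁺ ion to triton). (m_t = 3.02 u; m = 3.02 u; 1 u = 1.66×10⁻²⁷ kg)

ratio ≈ 0.500

T = 2πm/(qB) is independent of speed, so T₂/T₁ = (m₂/q₂)/(m₁/q₁).
T_{³He²⁺ ion}/T_{triton} = (5.01×10^-27/2e) / (5.01×10^-27/1e) = 0.500.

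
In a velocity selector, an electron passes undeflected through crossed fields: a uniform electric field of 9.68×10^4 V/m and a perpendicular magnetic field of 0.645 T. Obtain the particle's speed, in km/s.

For zero net force, qE = qvB, so v = E/B.
v = (9.68×10^4) / (0.645) = 1.50×10^5 m/s.

v ≈ 150 km/s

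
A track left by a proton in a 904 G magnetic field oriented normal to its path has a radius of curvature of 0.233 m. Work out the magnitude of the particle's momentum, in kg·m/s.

Since qvB = mv²/r, the momentum p = mv = qBr.
p = (1×1.60×10^-19)(0.0904)(0.233) = 3.37×10^-21 kg·m/s.

p ≈ 3.37×10^-21 kg·m/s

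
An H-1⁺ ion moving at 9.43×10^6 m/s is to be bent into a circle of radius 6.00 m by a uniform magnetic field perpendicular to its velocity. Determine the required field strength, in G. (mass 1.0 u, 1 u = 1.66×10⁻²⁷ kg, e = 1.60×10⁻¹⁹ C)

qvB = mv²/r gives B = mv/(qr).
B = (1.66×10^-27)(9.43×10^6) / [(1×1.60×10^-19)(6.00)] = 0.0163 T.

B ≈ 163 G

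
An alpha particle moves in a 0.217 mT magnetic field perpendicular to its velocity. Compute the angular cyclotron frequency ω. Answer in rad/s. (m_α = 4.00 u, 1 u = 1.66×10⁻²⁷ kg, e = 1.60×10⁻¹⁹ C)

ω = qB/m = (2×1.60×10^-19)(2.17×10^-4) / (6.64×10^-27) = 1.05×10^4 rad/s.

ω ≈ 1.05×10^4 rad/s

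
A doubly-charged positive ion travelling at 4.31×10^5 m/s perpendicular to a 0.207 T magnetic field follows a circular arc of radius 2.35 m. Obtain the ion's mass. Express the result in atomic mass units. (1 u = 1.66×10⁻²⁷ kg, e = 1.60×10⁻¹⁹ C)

qvB = mv²/r ⇒ m = qBr/v.
m = (2×1.60×10^-19)(0.207)(2.35) / (4.31×10^5) = 3.61×10^-25 kg = 218 u.

m ≈ 218 u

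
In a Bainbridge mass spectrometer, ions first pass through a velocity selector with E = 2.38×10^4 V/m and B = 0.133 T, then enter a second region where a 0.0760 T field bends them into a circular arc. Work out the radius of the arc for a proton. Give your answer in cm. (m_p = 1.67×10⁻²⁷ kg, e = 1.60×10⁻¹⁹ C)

The selector passes v = E/B = 2.38×10^4/0.133 = 1.79×10^5 m/s.
In the deflection region, r = mv/(qB₂) = (1.67×10^-27)(1.79×10^5) / [(1×1.60×10^-19)(0.0760)] = 0.0246 m.

r ≈ 2.46 cm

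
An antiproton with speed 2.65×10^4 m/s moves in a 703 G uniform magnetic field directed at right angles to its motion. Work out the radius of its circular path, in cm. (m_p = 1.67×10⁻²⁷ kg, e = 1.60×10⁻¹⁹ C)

r ≈ 0.393 cm

The magnetic force provides the centripetal force: qvB = mv²/r, so r = mv/(qB).
r = (1.67×10^-27 kg)(2.65×10^4 m/s) / [(1×1.60×10^-19 C)(0.0703 T)] = 3.93×10^-3 m.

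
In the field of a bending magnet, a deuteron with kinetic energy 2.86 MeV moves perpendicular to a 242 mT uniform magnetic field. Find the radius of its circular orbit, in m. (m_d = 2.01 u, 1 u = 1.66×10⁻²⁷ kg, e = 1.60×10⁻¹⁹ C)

r ≈ 1.43 m

Convert the energy: K = 2.86 MeV = 4.58×10^-13 J.
v = √(2K/m) = √(2·4.58×10^-13/3.34×10^-27) = 1.66×10^7 m/s.
r = mv/(qB) = (3.34×10^-27)(1.66×10^7) / [(1×1.60×10^-19)(0.242)] = 1.43 m.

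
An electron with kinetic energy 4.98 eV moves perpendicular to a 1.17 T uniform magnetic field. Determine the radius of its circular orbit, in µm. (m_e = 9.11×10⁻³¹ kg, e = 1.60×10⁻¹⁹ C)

Convert the energy: K = 4.98 eV = 7.97×10^-19 J.
v = √(2K/m) = √(2·7.97×10^-19/9.11×10^-31) = 1.32×10^6 m/s.
r = mv/(qB) = (9.11×10^-31)(1.32×10^6) / [(1×1.60×10^-19)(1.17)] = 6.44×10^-6 m.

r ≈ 6.44 µm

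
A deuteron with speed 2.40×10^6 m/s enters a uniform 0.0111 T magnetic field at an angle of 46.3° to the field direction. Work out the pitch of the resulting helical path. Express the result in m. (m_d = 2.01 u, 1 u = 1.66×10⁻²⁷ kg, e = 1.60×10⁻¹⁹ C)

pitch ≈ 19.6 m

The velocity component along B is v∥ = v cos46.3° = 1.66×10^6 m/s.
The cyclotron period T = 2πm/(qB) = 1.18×10^-5 s is set by m, q, B alone.
Pitch = v∥·T = (1.66×10^6)(1.18×10^-5) = 19.6 m.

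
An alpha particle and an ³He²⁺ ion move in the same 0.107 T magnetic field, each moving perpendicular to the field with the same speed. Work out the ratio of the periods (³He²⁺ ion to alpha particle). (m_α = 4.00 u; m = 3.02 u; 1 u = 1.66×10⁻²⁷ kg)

T = 2πm/(qB) is independent of speed, so T₂/T₁ = (m₂/q₂)/(m₁/q₁).
T_{³He²⁺ ion}/T_{alpha particle} = (5.01×10^-27/2e) / (6.64×10^-27/2e) = 0.755.

ratio ≈ 0.755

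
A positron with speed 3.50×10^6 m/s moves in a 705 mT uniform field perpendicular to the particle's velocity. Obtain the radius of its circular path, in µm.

r ≈ 28.3 µm

The magnetic force provides the centripetal force: qvB = mv²/r, so r = mv/(qB).
r = (9.11×10^-31 kg)(3.50×10^6 m/s) / [(1×1.60×10^-19 C)(0.705 T)] = 2.83×10^-5 m.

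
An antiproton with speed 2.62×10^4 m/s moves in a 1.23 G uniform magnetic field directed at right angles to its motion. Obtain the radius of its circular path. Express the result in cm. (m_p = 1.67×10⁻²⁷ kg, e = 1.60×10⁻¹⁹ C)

The magnetic force provides the centripetal force: qvB = mv²/r, so r = mv/(qB).
r = (1.67×10^-27 kg)(2.62×10^4 m/s) / [(1×1.60×10^-19 C)(1.23×10^-4 T)] = 2.22 m.

r ≈ 222 cm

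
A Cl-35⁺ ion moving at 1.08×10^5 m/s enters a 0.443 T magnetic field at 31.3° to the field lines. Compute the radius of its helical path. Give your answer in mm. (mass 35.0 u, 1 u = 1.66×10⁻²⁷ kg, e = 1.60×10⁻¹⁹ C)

r ≈ 46.0 mm

Only the perpendicular component v⊥ = v sin31.3° = 5.61×10^4 m/s is bent by the field.
r = m v⊥ /(qB) = (5.81×10^-26)(5.61×10^4) / [(1×1.60×10^-19)(0.443)] = 0.0460 m.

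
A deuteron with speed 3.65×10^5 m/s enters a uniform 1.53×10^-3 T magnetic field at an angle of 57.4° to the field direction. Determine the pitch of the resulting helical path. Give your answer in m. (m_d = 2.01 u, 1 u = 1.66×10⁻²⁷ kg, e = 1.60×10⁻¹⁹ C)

pitch ≈ 16.8 m

The velocity component along B is v∥ = v cos57.4° = 1.97×10^5 m/s.
The cyclotron period T = 2πm/(qB) = 8.56×10^-5 s is set by m, q, B alone.
Pitch = v∥·T = (1.97×10^5)(8.56×10^-5) = 16.8 m.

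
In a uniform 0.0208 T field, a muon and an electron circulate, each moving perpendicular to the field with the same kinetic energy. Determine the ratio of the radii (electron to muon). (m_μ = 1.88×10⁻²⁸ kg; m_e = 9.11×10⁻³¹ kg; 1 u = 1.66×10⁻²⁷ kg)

ratio ≈ 0.0696

r = √(2mK)/(qB) ⇒ at equal K, r ∝ √m/q.
r_{electron}/r_{muon} = 0.0696.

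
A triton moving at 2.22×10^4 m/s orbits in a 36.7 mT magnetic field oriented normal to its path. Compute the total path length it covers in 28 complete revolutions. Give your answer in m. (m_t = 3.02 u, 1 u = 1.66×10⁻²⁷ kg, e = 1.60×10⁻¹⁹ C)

L ≈ 3.33 m

r = mv/(qB) = 0.0190 m, so one revolution covers 2πr = 0.119 m.
In 28 revolutions: L = 28·2πr = 3.33 m.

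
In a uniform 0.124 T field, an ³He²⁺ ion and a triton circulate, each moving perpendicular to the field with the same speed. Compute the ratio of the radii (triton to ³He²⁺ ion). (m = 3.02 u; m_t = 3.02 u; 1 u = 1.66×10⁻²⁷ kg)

ratio ≈ 2.00

r = mv/(qB) ⇒ at equal v, r ∝ m/q.
r_{triton}/r_{³He²⁺ ion} = 2.00.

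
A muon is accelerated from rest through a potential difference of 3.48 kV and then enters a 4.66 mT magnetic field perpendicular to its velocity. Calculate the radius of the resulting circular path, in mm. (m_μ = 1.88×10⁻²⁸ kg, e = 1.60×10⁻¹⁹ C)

The kinetic energy gained is K = qV = (1×1.60×10^-19)(3480) = 5.57×10^-16 J.
v = √(2K/m) = 2.43×10^6 m/s.
r = mv/(qB) = (1.88×10^-28)(2.43×10^6) / [(1×1.60×10^-19)(4.66×10^-3)] = 0.614 m.

r ≈ 614 mm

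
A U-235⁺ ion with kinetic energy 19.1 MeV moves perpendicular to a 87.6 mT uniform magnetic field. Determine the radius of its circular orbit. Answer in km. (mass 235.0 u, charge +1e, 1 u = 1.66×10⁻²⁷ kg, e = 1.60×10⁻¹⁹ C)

Convert the energy: K = 19.1 MeV = 3.06×10^-12 J.
v = √(2K/m) = √(2·3.06×10^-12/3.90×10^-25) = 3.96×10^6 m/s.
r = mv/(qB) = (3.90×10^-25)(3.96×10^6) / [(1×1.60×10^-19)(0.0876)] = 110 m.

r ≈ 0.110 km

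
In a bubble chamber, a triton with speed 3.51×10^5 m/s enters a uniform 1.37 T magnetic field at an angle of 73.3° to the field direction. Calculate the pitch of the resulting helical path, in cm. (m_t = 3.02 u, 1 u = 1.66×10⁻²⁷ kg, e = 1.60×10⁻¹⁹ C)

pitch ≈ 1.45 cm

The velocity component along B is v∥ = v cos73.3° = 1.01×10^5 m/s.
The cyclotron period T = 2πm/(qB) = 1.44×10^-7 s is set by m, q, B alone.
Pitch = v∥·T = (1.01×10^5)(1.44×10^-7) = 0.0145 m.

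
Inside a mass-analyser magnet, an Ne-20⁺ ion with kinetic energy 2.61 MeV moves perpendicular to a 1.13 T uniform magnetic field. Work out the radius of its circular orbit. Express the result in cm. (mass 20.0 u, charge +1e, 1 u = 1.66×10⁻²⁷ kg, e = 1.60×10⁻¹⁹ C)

Convert the energy: K = 2.61 MeV = 4.18×10^-13 J.
v = √(2K/m) = √(2·4.18×10^-13/3.32×10^-26) = 5.02×10^6 m/s.
r = mv/(qB) = (3.32×10^-26)(5.02×10^6) / [(1×1.60×10^-19)(1.13)] = 0.921 m.

r ≈ 92.1 cm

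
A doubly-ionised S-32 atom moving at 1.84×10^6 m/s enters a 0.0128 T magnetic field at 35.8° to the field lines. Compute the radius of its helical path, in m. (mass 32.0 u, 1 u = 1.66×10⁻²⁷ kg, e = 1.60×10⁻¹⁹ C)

Only the perpendicular component v⊥ = v sin35.8° = 1.08×10^6 m/s is bent by the field.
r = m v⊥ /(qB) = (5.31×10^-26)(1.08×10^6) / [(2×1.60×10^-19)(0.0128)] = 14.0 m.

r ≈ 14.0 m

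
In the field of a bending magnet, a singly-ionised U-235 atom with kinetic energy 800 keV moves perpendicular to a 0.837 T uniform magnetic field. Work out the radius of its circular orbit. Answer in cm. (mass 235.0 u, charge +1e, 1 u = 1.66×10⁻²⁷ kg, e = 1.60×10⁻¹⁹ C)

Convert the energy: K = 800 keV = 1.28×10^-13 J.
v = √(2K/m) = √(2·1.28×10^-13/3.90×10^-25) = 8.10×10^5 m/s.
r = mv/(qB) = (3.90×10^-25)(8.10×10^5) / [(1×1.60×10^-19)(0.837)] = 2.36 m.

r ≈ 236 cm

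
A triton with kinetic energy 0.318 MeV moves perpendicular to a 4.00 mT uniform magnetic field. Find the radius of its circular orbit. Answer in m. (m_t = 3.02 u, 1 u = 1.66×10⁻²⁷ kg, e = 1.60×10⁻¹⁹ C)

r ≈ 35.3 m

Convert the energy: K = 0.318 MeV = 5.09×10^-14 J.
v = √(2K/m) = √(2·5.09×10^-14/5.01×10^-27) = 4.51×10^6 m/s.
r = mv/(qB) = (5.01×10^-27)(4.51×10^6) / [(1×1.60×10^-19)(4.00×10^-3)] = 35.3 m.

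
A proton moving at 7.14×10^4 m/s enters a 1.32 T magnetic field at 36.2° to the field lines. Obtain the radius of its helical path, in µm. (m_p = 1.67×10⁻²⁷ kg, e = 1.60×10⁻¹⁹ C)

r ≈ 333 µm

Only the perpendicular component v⊥ = v sin36.2° = 4.22×10^4 m/s is bent by the field.
r = m v⊥ /(qB) = (1.67×10^-27)(4.22×10^4) / [(1×1.60×10^-19)(1.32)] = 3.33×10^-4 m.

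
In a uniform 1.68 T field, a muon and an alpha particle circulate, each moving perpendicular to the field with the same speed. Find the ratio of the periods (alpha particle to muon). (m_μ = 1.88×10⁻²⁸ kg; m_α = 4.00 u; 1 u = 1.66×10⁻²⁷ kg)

T = 2πm/(qB) is independent of speed, so T₂/T₁ = (m₂/q₂)/(m₁/q₁).
T_{alpha particle}/T_{muon} = (6.64×10^-27/2e) / (1.88×10^-28/1e) = 17.7.

ratio ≈ 17.7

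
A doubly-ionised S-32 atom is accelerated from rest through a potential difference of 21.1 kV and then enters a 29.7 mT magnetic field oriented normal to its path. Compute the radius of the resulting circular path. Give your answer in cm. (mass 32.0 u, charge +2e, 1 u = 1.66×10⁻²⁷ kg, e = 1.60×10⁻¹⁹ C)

The kinetic energy gained is K = qV = (2×1.60×10^-19)(2.11×10^4) = 6.75×10^-15 J.
v = √(2K/m) = 5.04×10^5 m/s.
r = mv/(qB) = (5.31×10^-26)(5.04×10^5) / [(2×1.60×10^-19)(0.0297)] = 2.82 m.

r ≈ 282 cm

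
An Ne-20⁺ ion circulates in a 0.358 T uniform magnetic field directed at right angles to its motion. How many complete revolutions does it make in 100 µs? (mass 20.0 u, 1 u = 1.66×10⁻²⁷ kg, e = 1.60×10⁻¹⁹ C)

N = 27

T = 2πm/(qB) = 2π(3.32×10^-26) / [(1×1.60×10^-19)(0.358)] = 3.6418×10^-6 s.
N = t/T = 1.00×10^-4 / 3.6418×10^-6 ≈ 27.46, so 27 complete revolutions.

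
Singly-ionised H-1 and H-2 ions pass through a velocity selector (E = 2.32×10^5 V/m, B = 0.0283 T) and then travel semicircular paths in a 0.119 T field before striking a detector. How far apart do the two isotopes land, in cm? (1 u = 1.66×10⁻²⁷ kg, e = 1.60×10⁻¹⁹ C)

Δd ≈ 143 cm

Both emerge at v = E/B₁ = 8.20×10^6 m/s.
r = mv/(qB₂), so r₁ = 0.7147 m and r₂ = 1.429 m, giving Δr = 0.715 m.
After a semicircle each ion lands a diameter 2r from the entry slit, so the separation is 2Δr = 1.43 m.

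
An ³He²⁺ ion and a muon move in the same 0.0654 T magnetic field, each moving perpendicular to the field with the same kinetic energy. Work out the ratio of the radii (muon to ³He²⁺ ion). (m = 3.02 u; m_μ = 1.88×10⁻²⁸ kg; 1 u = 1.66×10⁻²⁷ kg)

ratio ≈ 0.387

r = √(2mK)/(qB) ⇒ at equal K, r ∝ √m/q.
r_{muon}/r_{³He²⁺ ion} = 0.387.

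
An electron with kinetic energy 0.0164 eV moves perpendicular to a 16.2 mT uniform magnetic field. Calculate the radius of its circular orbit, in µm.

Convert the energy: K = 0.0164 eV = 2.62×10^-21 J.
v = √(2K/m) = √(2·2.62×10^-21/9.11×10^-31) = 7.59×10^4 m/s.
r = mv/(qB) = (9.11×10^-31)(7.59×10^4) / [(1×1.60×10^-19)(0.0162)] = 2.67×10^-5 m.

r ≈ 26.7 µm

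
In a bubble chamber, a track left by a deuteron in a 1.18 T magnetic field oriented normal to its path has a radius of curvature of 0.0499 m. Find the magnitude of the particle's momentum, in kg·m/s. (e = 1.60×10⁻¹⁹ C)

Since qvB = mv²/r, the momentum p = mv = qBr.
p = (1×1.60×10^-19)(1.18)(0.0499) = 9.42×10^-21 kg·m/s.

p ≈ 9.42×10^-21 kg·m/s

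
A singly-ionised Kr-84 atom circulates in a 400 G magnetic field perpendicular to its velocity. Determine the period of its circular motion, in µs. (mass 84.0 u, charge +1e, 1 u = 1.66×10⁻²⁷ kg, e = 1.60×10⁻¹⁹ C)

T ≈ 137 µs

The cyclotron period is independent of speed: T = 2πm/(qB).
T = 2π(1.39×10^-25) / [(1×1.60×10^-19)(0.0400)] = 1.37×10^-4 s.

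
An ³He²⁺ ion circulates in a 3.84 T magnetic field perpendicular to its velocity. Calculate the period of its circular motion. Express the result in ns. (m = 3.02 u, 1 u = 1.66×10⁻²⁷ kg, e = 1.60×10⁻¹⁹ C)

The cyclotron period is independent of speed: T = 2πm/(qB).
T = 2π(5.01×10^-27) / [(2×1.60×10^-19)(3.84)] = 2.56×10^-8 s.

T ≈ 25.6 ns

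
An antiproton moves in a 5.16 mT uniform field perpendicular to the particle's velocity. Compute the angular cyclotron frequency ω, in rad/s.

ω = qB/m = (1×1.60×10^-19)(5.16×10^-3) / (1.67×10^-27) = 4.94×10^5 rad/s.

ω ≈ 4.94×10^5 rad/s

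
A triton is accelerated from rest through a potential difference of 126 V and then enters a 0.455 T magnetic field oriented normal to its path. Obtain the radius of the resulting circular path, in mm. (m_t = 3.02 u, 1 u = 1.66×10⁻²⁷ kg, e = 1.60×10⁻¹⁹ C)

The kinetic energy gained is K = qV = (1×1.60×10^-19)(126) = 2.02×10^-17 J.
v = √(2K/m) = 8.97×10^4 m/s.
r = mv/(qB) = (5.01×10^-27)(8.97×10^4) / [(1×1.60×10^-19)(0.455)] = 6.18×10^-3 m.

r ≈ 6.18 mm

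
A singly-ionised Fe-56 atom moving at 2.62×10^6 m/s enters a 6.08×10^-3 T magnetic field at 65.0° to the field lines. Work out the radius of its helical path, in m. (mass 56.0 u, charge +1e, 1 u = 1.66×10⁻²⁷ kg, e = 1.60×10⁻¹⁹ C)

Only the perpendicular component v⊥ = v sin65.0° = 2.37×10^6 m/s is bent by the field.
r = m v⊥ /(qB) = (9.30×10^-26)(2.37×10^6) / [(1×1.60×10^-19)(6.08×10^-3)] = 227 m.

r ≈ 227 m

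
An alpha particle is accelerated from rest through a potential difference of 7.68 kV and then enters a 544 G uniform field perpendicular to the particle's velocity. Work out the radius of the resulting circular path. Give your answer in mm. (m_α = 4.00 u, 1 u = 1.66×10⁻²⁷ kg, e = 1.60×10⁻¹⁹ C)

The kinetic energy gained is K = qV = (2×1.60×10^-19)(7680) = 2.46×10^-15 J.
v = √(2K/m) = 8.60×10^5 m/s.
r = mv/(qB) = (6.64×10^-27)(8.60×10^5) / [(2×1.60×10^-19)(0.0544)] = 0.328 m.

r ≈ 328 mm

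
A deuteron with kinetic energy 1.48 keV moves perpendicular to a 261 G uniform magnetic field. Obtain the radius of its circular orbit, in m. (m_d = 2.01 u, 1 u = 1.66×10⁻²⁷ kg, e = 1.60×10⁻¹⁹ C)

r ≈ 0.301 m

Convert the energy: K = 1.48 keV = 2.37×10^-16 J.
v = √(2K/m) = √(2·2.37×10^-16/3.34×10^-27) = 3.77×10^5 m/s.
r = mv/(qB) = (3.34×10^-27)(3.77×10^5) / [(1×1.60×10^-19)(0.0261)] = 0.301 m.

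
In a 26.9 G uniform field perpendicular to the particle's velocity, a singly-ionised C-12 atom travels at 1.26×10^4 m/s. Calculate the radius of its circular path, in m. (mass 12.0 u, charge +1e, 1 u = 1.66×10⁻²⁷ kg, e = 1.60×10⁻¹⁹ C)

The magnetic force provides the centripetal force: qvB = mv²/r, so r = mv/(qB).
r = (1.99×10^-26 kg)(1.26×10^4 m/s) / [(1×1.60×10^-19 C)(2.69×10^-3 T)] = 0.583 m.

r ≈ 0.583 m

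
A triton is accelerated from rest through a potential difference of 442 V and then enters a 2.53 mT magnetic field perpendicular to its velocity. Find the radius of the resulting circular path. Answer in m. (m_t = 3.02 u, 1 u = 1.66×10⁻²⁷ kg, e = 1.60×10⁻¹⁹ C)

The kinetic energy gained is K = qV = (1×1.60×10^-19)(442) = 7.07×10^-17 J.
v = √(2K/m) = 1.68×10^5 m/s.
r = mv/(qB) = (5.01×10^-27)(1.68×10^5) / [(1×1.60×10^-19)(2.53×10^-3)] = 2.08 m.

r ≈ 2.08 m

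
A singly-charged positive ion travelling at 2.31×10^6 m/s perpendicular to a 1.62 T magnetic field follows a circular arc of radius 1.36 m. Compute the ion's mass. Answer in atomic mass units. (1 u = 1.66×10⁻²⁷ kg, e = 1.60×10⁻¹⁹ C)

m ≈ 91.9 u

qvB = mv²/r ⇒ m = qBr/v.
m = (1×1.60×10^-19)(1.62)(1.36) / (2.31×10^6) = 1.53×10^-25 kg = 91.9 u.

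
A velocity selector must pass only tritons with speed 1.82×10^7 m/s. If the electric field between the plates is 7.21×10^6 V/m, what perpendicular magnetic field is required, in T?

B ≈ 0.396 T

qE = qvB ⇒ B = E/v = (7.21×10^6) / (1.82×10^7) = 0.396 T.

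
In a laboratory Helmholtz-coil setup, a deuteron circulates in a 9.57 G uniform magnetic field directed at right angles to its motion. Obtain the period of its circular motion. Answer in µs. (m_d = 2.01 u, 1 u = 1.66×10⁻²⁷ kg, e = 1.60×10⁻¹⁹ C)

T ≈ 137 µs

The cyclotron period is independent of speed: T = 2πm/(qB).
T = 2π(3.34×10^-27) / [(1×1.60×10^-19)(9.57×10^-4)] = 1.37×10^-4 s.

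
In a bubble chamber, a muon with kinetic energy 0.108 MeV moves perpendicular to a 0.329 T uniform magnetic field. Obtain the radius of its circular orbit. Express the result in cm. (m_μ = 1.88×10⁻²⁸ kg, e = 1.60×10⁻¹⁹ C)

r ≈ 4.84 cm

Convert the energy: K = 0.108 MeV = 1.73×10^-14 J.
v = √(2K/m) = √(2·1.73×10^-14/1.88×10^-28) = 1.36×10^7 m/s.
r = mv/(qB) = (1.88×10^-28)(1.36×10^7) / [(1×1.60×10^-19)(0.329)] = 0.0484 m.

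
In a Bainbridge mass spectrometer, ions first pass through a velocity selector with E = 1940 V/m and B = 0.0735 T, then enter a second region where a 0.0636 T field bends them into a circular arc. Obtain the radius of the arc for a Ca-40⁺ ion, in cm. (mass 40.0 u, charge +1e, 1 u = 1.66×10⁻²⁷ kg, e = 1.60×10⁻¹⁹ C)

r ≈ 17.2 cm

The selector passes v = E/B = 1940/0.0735 = 2.64×10^4 m/s.
In the deflection region, r = mv/(qB₂) = (6.64×10^-26)(2.64×10^4) / [(1×1.60×10^-19)(0.0636)] = 0.172 m.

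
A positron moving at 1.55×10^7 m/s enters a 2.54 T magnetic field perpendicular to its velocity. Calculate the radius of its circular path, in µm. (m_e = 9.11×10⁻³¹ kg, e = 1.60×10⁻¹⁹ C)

r ≈ 34.7 µm

The magnetic force provides the centripetal force: qvB = mv²/r, so r = mv/(qB).
r = (9.11×10^-31 kg)(1.55×10^7 m/s) / [(1×1.60×10^-19 C)(2.54 T)] = 3.47×10^-5 m.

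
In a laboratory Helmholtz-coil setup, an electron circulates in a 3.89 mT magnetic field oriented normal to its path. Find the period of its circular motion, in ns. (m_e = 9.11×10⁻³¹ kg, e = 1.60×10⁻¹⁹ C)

T ≈ 9.20 ns

The cyclotron period is independent of speed: T = 2πm/(qB).
T = 2π(9.11×10^-31) / [(1×1.60×10^-19)(3.89×10^-3)] = 9.20×10^-9 s.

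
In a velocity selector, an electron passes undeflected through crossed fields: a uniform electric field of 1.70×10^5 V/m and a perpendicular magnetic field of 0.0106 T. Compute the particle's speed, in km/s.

v ≈ 16000 km/s

For zero net force, qE = qvB, so v = E/B.
v = (1.70×10^5) / (0.0106) = 1.60×10^7 m/s.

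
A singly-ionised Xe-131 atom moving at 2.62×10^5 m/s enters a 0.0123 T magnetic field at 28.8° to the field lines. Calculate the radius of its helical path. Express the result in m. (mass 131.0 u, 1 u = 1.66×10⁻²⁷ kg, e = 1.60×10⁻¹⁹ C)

Only the perpendicular component v⊥ = v sin28.8° = 1.26×10^5 m/s is bent by the field.
r = m v⊥ /(qB) = (2.17×10^-25)(1.26×10^5) / [(1×1.60×10^-19)(0.0123)] = 13.9 m.

r ≈ 13.9 m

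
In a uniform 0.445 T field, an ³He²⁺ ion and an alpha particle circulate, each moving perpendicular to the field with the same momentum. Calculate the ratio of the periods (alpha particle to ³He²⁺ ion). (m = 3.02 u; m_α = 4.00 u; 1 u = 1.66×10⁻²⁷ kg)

ratio ≈ 1.32

T = 2πm/(qB) is independent of speed, so T₂/T₁ = (m₂/q₂)/(m₁/q₁).
T_{alpha particle}/T_{³He²⁺ ion} = (6.64×10^-27/2e) / (5.01×10^-27/2e) = 1.32.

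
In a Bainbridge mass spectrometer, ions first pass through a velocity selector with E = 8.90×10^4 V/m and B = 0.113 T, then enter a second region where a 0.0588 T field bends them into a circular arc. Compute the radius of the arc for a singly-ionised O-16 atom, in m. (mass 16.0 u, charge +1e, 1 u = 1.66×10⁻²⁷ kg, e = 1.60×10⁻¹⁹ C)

r ≈ 2.22 m

The selector passes v = E/B = 8.90×10^4/0.113 = 7.88×10^5 m/s.
In the deflection region, r = mv/(qB₂) = (2.66×10^-26)(7.88×10^5) / [(1×1.60×10^-19)(0.0588)] = 2.22 m.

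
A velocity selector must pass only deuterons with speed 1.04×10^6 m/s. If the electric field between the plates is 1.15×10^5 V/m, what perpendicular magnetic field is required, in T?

B ≈ 0.111 T

qE = qvB ⇒ B = E/v = (1.15×10^5) / (1.04×10^6) = 0.111 T.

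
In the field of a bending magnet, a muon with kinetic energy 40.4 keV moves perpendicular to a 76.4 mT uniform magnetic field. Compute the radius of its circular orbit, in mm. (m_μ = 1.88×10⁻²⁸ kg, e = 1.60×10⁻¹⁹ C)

r ≈ 128 mm

Convert the energy: K = 40.4 keV = 6.46×10^-15 J.
v = √(2K/m) = √(2·6.46×10^-15/1.88×10^-28) = 8.29×10^6 m/s.
r = mv/(qB) = (1.88×10^-28)(8.29×10^6) / [(1×1.60×10^-19)(0.0764)] = 0.128 m.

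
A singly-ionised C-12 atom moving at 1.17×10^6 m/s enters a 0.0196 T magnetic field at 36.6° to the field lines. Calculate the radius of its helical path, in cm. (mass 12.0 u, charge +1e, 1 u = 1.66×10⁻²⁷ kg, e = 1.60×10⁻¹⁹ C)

Only the perpendicular component v⊥ = v sin36.6° = 6.98×10^5 m/s is bent by the field.
r = m v⊥ /(qB) = (1.99×10^-26)(6.98×10^5) / [(1×1.60×10^-19)(0.0196)] = 4.43 m.

r ≈ 443 cm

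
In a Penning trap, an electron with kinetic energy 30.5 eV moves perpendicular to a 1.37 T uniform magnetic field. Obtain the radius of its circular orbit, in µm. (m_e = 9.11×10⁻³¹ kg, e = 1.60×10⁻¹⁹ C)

r ≈ 13.6 µm

Convert the energy: K = 30.5 eV = 4.88×10^-18 J.
v = √(2K/m) = √(2·4.88×10^-18/9.11×10^-31) = 3.27×10^6 m/s.
r = mv/(qB) = (9.11×10^-31)(3.27×10^6) / [(1×1.60×10^-19)(1.37)] = 1.36×10^-5 m.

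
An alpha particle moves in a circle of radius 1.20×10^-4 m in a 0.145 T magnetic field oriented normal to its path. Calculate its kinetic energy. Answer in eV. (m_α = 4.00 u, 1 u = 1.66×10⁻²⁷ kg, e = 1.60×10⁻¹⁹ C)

v = qBr/m = (2×1.60×10^-19)(0.145)(1.20×10^-4) / (6.64×10^-27) = 839 m/s.
K = ½mv² = 0.5·(6.64×10^-27)·(839)² = 2.33×10^-21 J = 0.0146 eV.

K ≈ 0.0146 eV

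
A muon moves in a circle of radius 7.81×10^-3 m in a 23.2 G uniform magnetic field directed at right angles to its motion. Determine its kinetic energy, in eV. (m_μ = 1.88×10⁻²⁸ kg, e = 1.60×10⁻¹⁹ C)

v = qBr/m = (1×1.60×10^-19)(2.32×10^-3)(7.81×10^-3) / (1.88×10^-28) = 1.54×10^4 m/s.
K = ½mv² = 0.5·(1.88×10^-28)·(1.54×10^4)² = 2.24×10^-20 J = 0.140 eV.

K ≈ 0.140 eV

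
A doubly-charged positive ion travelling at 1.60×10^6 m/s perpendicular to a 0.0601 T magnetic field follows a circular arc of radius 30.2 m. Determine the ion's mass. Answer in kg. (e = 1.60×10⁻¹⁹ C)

m ≈ 3.63×10^-25 kg

qvB = mv²/r ⇒ m = qBr/v.
m = (2×1.60×10^-19)(0.0601)(30.2) / (1.60×10^6) = 3.63×10^-25 kg.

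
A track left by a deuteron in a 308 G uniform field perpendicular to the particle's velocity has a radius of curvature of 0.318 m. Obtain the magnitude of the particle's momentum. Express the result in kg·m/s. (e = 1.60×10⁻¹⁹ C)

p ≈ 1.57×10^-21 kg·m/s

Since qvB = mv²/r, the momentum p = mv = qBr.
p = (1×1.60×10^-19)(0.0308)(0.318) = 1.57×10^-21 kg·m/s.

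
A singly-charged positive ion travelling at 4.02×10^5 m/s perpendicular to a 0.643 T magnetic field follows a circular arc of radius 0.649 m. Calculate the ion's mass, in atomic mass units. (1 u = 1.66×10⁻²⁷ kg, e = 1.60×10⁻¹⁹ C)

m ≈ 100 u

qvB = mv²/r ⇒ m = qBr/v.
m = (1×1.60×10^-19)(0.643)(0.649) / (4.02×10^5) = 1.66×10^-25 kg = 100 u.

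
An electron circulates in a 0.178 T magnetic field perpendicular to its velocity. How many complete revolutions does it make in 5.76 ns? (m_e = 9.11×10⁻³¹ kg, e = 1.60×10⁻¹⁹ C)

N = 28

T = 2πm/(qB) = 2π(9.11×10^-31) / [(1×1.60×10^-19)(0.178)] = 2.0098×10^-10 s.
N = t/T = 5.76×10^-9 / 2.0098×10^-10 ≈ 28.66, so 28 complete revolutions.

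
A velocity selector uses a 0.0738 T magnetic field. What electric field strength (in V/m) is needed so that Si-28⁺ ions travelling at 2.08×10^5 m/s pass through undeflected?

qE = qvB ⇒ E = vB = (2.08×10^5)(0.0738) = 1.54×10^4 V/m.

E ≈ 1.54×10^4 V/m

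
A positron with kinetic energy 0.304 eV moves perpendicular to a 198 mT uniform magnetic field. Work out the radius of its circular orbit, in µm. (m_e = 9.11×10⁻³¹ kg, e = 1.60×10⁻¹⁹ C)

Convert the energy: K = 0.304 eV = 4.86×10^-20 J.
v = √(2K/m) = √(2·4.86×10^-20/9.11×10^-31) = 3.27×10^5 m/s.
r = mv/(qB) = (9.11×10^-31)(3.27×10^5) / [(1×1.60×10^-19)(0.198)] = 9.40×10^-6 m.

r ≈ 9.40 µm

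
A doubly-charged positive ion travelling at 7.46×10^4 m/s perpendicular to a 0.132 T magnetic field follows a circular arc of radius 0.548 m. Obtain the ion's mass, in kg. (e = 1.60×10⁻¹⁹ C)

qvB = mv²/r ⇒ m = qBr/v.
m = (2×1.60×10^-19)(0.132)(0.548) / (7.46×10^4) = 3.10×10^-25 kg.

m ≈ 3.10×10^-25 kg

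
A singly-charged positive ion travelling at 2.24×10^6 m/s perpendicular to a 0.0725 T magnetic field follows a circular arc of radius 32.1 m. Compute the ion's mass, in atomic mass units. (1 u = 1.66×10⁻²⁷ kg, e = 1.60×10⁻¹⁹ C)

qvB = mv²/r ⇒ m = qBr/v.
m = (1×1.60×10^-19)(0.0725)(32.1) / (2.24×10^6) = 1.66×10^-25 kg = 100 u.

m ≈ 100 u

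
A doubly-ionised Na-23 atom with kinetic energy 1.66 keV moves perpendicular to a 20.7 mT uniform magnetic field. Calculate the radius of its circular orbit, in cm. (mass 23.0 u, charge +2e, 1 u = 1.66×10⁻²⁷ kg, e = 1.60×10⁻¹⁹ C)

r ≈ 68.0 cm

Convert the energy: K = 1.66 keV = 2.66×10^-16 J.
v = √(2K/m) = √(2·2.66×10^-16/3.82×10^-26) = 1.18×10^5 m/s.
r = mv/(qB) = (3.82×10^-26)(1.18×10^5) / [(2×1.60×10^-19)(0.0207)] = 0.680 m.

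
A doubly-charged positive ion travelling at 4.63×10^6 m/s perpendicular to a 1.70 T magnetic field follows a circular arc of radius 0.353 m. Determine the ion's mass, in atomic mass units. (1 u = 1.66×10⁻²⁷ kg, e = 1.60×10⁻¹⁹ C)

qvB = mv²/r ⇒ m = qBr/v.
m = (2×1.60×10^-19)(1.70)(0.353) / (4.63×10^6) = 4.15×10^-26 kg = 25.0 u.

m ≈ 25.0 u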